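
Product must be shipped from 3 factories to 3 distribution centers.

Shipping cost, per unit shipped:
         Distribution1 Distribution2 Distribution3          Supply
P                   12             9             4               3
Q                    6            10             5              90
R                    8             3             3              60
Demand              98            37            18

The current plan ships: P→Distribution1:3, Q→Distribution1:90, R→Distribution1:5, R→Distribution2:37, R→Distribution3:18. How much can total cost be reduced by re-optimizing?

9

Current plan cost = 3·12 + 90·6 + 5·8 + 37·3 + 18·3 = 781.
Optimal plan:
  P→Distribution3: 3 × 4 = 12
  Q→Distribution1: 90 × 6 = 540
  R→Distribution1: 8 × 8 = 64
  R→Distribution2: 37 × 3 = 111
  R→Distribution3: 15 × 3 = 45
Optimal cost = 772.
Saving = 781 − 772 = 9.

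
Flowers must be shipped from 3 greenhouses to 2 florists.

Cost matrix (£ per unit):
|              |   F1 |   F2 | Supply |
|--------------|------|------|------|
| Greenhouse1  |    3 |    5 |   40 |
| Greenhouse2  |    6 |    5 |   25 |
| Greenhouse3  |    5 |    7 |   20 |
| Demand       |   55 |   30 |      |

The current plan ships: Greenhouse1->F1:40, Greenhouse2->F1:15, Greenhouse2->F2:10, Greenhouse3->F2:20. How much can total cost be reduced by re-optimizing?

45

Current plan cost = 40·3 + 15·6 + 10·5 + 20·7 = £400.
Optimal plan:
  Greenhouse1->F1: 35 bunches
  Greenhouse1->F2: 5 bunches
  Greenhouse2->F2: 25 bunches
  Greenhouse3->F1: 20 bunches
Optimal cost = £355.
Saving = 400 − 355 = £45.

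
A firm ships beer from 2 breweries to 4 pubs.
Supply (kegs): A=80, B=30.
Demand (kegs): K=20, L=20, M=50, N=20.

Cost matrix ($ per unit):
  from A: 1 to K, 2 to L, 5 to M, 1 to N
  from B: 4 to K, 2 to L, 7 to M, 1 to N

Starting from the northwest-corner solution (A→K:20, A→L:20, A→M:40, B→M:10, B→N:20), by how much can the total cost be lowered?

Current plan cost = 20·1 + 20·2 + 40·5 + 10·7 + 20·1 = $350.
Optimal plan:
  A–K: 20 × $1 = $20
  A–L: 10 × $2 = $20
  A–M: 50 × $5 = $250
  B–L: 10 × $2 = $20
  B–N: 20 × $1 = $20
Optimal cost = $330.
Saving = 350 − 330 = $20.

20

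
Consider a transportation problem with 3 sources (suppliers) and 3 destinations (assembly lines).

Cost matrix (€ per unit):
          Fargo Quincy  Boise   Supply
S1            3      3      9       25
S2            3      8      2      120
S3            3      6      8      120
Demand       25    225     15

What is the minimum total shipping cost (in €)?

1540

Optimal allocation:
  S1 to Quincy: 25 × €3 = €75
  S2 to Fargo: 25 × €3 = €75
  S2 to Quincy: 80 × €8 = €640
  S2 to Boise: 15 × €2 = €30
  S3 to Quincy: 120 × €6 = €720
Total = 75 + 75 + 640 + 30 + 720 = €1540.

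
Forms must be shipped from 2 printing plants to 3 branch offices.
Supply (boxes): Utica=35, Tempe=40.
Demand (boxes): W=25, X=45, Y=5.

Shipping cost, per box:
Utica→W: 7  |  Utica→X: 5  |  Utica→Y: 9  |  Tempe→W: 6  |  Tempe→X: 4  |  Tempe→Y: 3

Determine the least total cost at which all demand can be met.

One minimum-cost allocation:
  Utica→W: 25 boxes
  Utica→X: 10 boxes
  Tempe→X: 35 boxes
  Tempe→Y: 5 boxes
Total cost = 380.

380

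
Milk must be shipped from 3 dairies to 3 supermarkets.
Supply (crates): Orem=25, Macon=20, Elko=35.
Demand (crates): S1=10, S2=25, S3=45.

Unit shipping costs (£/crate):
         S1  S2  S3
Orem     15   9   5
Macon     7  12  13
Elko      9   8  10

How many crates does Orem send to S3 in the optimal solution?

25

Solving gives:
  Orem–S3: 25 × £5 = £125
  Macon–S1: 10 × £7 = £70
  Macon–S3: 10 × £13 = £130
  Elko–S2: 25 × £8 = £200
  Elko–S3: 10 × £10 = £100
Total cost = £625.
So Orem→S3 carries 25 crates.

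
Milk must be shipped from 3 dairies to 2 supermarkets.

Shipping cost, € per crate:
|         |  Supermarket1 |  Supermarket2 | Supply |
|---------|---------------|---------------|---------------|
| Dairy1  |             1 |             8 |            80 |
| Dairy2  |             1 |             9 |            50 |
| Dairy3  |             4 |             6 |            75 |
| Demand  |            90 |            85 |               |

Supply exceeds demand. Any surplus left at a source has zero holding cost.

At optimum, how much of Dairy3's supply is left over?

0

An optimal plan:
  Dairy1→Supermarket1: 40 × €1 = €40
  Dairy1→Supermarket2: 10 × €8 = €80
  Dairy2→Supermarket1: 50 × €1 = €50
  Dairy3→Supermarket2: 75 × €6 = €450
Total cost = €620.
Dairy3 ships 75 of its 75, leaving 0.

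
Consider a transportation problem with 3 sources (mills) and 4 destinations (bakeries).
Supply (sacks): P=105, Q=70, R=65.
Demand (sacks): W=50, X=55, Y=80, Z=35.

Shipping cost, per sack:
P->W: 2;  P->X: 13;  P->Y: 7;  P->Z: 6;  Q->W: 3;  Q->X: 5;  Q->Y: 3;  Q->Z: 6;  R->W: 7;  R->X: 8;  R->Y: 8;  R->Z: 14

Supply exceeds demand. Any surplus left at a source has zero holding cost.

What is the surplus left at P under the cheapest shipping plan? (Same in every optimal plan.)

10

Minimum-cost shipments:
  P->W: 50 × 2 = 100
  P->Y: 10 × 7 = 70
  P->Z: 35 × 6 = 210
  Q->Y: 70 × 3 = 210
  R->X: 55 × 8 = 440
Total cost = 1030.
P ships 95 of its 105, leaving 10.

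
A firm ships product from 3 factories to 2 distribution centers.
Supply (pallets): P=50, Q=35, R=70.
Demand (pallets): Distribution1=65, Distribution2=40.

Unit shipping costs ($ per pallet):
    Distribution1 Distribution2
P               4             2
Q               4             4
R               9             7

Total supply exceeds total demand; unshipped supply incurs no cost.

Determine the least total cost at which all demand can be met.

440

An optimal shipping plan:
  P->Distribution1: 10 × $4 = $40
  P->Distribution2: 40 × $2 = $80
  Q->Distribution1: 35 × $4 = $140
  R->Distribution1: 20 × $9 = $180
Total = 40 + 80 + 140 + 180 = $440.
(Supply check: P ships 50; Q ships 35; R ships 20.)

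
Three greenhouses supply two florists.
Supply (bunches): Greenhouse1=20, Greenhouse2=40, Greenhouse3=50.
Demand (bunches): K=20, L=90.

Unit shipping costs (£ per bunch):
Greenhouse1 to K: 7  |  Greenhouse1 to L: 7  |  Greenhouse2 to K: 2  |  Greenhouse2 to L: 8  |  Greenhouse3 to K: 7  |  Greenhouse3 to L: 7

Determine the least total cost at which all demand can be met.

690

An optimal shipping plan:
  Greenhouse1→L: 20 bunches
  Greenhouse2→K: 20 bunches
  Greenhouse2→L: 20 bunches
  Greenhouse3→L: 50 bunches
Total cost = £690.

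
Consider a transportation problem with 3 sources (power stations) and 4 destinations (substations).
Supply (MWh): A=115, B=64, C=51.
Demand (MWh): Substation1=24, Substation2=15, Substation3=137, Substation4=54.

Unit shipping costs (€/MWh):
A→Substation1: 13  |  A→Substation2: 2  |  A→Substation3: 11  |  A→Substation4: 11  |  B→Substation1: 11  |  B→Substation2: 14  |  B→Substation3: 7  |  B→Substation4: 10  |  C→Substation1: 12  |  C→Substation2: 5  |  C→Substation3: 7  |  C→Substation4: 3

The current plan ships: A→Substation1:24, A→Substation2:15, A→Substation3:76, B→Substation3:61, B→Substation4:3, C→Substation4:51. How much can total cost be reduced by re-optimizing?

9

Current plan cost = 24·13 + 15·2 + 76·11 + 61·7 + 3·10 + 51·3 = €1788.
Optimal plan:
  A→Substation1: 24 × €13 = €312
  A→Substation2: 15 × €2 = €30
  A→Substation3: 73 × €11 = €803
  A→Substation4: 3 × €11 = €33
  B→Substation3: 64 × €7 = €448
  C→Substation4: 51 × €3 = €153
Optimal cost = €1779.
Saving = 1788 − 1779 = €9.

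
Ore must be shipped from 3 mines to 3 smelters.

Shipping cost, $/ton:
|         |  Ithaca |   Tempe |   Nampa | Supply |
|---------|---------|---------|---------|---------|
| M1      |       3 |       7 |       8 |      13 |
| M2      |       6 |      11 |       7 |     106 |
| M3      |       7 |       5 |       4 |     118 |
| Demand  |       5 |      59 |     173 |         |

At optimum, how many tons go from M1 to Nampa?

Solving gives:
  M1 to Ithaca: 5 × $3 = $15
  M1 to Tempe: 8 × $7 = $56
  M2 to Nampa: 106 × $7 = $742
  M3 to Tempe: 51 × $5 = $255
  M3 to Nampa: 67 × $4 = $268
Total cost = $1336.
The route M1→Nampa is not used.

0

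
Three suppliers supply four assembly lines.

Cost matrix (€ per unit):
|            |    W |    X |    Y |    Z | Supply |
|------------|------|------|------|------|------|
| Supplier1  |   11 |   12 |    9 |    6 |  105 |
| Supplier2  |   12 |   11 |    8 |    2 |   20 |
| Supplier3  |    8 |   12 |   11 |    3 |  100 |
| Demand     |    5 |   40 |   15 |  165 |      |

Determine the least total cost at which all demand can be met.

An optimal shipping plan:
  Supplier1->X: 40 × €12 = €480
  Supplier1->Y: 15 × €9 = €135
  Supplier1->Z: 50 × €6 = €300
  Supplier2->Z: 20 × €2 = €40
  Supplier3->W: 5 × €8 = €40
  Supplier3->Z: 95 × €3 = €285
Total = 480 + 135 + 300 + 40 + 40 + 285 = €1280.
(Supply check: Supplier1 ships 105; Supplier2 ships 20; Supplier3 ships 100.)

1280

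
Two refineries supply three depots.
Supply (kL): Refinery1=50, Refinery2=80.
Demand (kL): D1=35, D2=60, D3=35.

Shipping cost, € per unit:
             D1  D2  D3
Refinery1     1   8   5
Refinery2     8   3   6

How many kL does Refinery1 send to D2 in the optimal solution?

0

The minimum-cost plan:
  Refinery1 to D1: 35 × €1 = €35
  Refinery1 to D3: 15 × €5 = €75
  Refinery2 to D2: 60 × €3 = €180
  Refinery2 to D3: 20 × €6 = €120
Total cost = €410.
The route Refinery1→D2 is not used.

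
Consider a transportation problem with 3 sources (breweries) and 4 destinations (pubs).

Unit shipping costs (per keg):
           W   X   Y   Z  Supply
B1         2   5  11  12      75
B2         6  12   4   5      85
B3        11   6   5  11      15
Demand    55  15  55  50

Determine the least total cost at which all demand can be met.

One minimum-cost allocation:
  B1–W: 55 kegs
  B1–X: 15 kegs
  B1–Z: 5 kegs
  B2–Y: 40 kegs
  B2–Z: 45 kegs
  B3–Y: 15 kegs
Total cost = 705.
(Supply check: B1 ships 75; B2 ships 85; B3 ships 15.)

705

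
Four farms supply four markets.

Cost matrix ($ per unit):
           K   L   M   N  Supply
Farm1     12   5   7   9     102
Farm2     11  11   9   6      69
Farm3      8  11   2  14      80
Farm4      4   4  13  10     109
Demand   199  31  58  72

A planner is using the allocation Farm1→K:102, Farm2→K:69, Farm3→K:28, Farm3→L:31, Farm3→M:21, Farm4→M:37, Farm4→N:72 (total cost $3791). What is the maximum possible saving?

Current plan cost = 102·12 + 69·11 + 28·8 + 31·11 + 21·2 + 37·13 + 72·10 = $3791.
Optimal plan:
  Farm1–K: 68 × $12 = $816
  Farm1–L: 31 × $5 = $155
  Farm1–N: 3 × $9 = $27
  Farm2–N: 69 × $6 = $414
  Farm3–K: 22 × $8 = $176
  Farm3–M: 58 × $2 = $116
  Farm4–K: 109 × $4 = $436
Optimal cost = $2140.
Saving = 3791 − 2140 = $1651.

1651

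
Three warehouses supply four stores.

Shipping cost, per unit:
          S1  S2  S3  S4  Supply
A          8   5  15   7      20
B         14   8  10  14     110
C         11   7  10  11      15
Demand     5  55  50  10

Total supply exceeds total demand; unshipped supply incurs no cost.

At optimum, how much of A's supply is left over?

Minimum-cost shipments:
  A to S1: 5 × 8 = 40
  A to S2: 5 × 5 = 25
  A to S4: 10 × 7 = 70
  B to S2: 35 × 8 = 280
  B to S3: 50 × 10 = 500
  C to S2: 15 × 7 = 105
Total cost = 1020.
A ships 20 of its 20, leaving 0.

0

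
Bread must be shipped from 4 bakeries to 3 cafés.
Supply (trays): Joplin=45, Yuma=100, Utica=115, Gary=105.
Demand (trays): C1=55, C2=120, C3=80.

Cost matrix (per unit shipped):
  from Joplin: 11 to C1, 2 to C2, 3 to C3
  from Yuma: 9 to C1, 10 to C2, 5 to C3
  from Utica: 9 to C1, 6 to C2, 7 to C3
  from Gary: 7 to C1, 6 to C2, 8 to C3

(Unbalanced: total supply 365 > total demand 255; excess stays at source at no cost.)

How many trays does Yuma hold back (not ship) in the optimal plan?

Minimum-cost shipments:
  Joplin→C2: 45 × 2 = 90
  Yuma→C3: 80 × 5 = 400
  Utica→C2: 75 × 6 = 450
  Gary→C1: 55 × 7 = 385
Total cost = 1325.
Yuma ships 80 of its 100, leaving 20.

20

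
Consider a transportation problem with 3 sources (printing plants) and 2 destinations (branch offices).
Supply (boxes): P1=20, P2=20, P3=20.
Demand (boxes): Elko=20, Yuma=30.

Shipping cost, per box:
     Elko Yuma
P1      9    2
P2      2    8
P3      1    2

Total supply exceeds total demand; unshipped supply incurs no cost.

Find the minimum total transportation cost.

A cheapest plan:
  P1 to Yuma: 20 × 2 = 40
  P2 to Elko: 10 × 2 = 20
  P3 to Elko: 10 × 1 = 10
  P3 to Yuma: 10 × 2 = 20
Total = 40 + 20 + 10 + 20 = 90.

90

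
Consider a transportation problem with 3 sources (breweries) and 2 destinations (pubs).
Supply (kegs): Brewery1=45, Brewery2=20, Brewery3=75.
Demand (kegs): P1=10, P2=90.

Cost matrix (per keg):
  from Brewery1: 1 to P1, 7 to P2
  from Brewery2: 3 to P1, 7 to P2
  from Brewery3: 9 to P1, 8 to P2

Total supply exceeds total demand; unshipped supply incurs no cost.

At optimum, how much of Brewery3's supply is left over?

40

Minimum-cost shipments:
  Brewery1 to P1: 10 × 1 = 10
  Brewery1 to P2: 35 × 7 = 245
  Brewery2 to P2: 20 × 7 = 140
  Brewery3 to P2: 35 × 8 = 280
Total cost = 675.
Brewery3 ships 35 of its 75, leaving 40.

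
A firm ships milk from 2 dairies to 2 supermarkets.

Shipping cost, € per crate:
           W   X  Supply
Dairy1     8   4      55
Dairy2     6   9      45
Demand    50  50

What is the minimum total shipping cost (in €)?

One minimum-cost allocation:
  Dairy1 to W: 5 crates
  Dairy1 to X: 50 crates
  Dairy2 to W: 45 crates
Total cost = €510.
(Supply check: Dairy1 ships 55; Dairy2 ships 45.)

510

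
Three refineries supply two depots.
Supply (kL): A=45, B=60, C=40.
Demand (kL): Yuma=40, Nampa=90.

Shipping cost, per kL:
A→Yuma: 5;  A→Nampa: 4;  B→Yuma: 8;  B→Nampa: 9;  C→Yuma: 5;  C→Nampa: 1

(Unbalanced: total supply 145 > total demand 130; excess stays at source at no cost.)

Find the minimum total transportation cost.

585

A cheapest plan:
  A to Nampa: 45 × 4 = 180
  B to Yuma: 40 × 8 = 320
  B to Nampa: 5 × 9 = 45
  C to Nampa: 40 × 1 = 40
Total = 180 + 320 + 45 + 40 = 585.
(Supply check: A ships 45; B ships 45; C ships 40.)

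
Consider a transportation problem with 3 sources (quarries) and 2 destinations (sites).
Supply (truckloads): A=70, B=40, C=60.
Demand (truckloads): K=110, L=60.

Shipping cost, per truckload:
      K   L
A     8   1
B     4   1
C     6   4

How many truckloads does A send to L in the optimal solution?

Solving gives:
  A->K: 10 × 8 = 80
  A->L: 60 × 1 = 60
  B->K: 40 × 4 = 160
  C->K: 60 × 6 = 360
Total cost = 660.
So A→L carries 60 truckloads.

60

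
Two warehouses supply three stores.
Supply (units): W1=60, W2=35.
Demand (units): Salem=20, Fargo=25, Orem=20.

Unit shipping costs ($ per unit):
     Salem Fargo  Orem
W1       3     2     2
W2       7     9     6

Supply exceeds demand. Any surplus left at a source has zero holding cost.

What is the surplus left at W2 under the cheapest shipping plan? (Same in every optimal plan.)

30

Minimum-cost shipments:
  W1→Salem: 20 × $3 = $60
  W1→Fargo: 25 × $2 = $50
  W1→Orem: 15 × $2 = $30
  W2→Orem: 5 × $6 = $30
Total cost = $170.
W2 ships 5 of its 35, leaving 30.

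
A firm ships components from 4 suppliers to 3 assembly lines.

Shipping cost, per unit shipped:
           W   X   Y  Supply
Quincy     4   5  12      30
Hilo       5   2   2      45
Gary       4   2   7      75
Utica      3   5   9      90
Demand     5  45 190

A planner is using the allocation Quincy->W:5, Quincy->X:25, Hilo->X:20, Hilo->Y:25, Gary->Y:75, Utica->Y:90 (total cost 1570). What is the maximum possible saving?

100

Current plan cost = 5·4 + 25·5 + 20·2 + 25·2 + 75·7 + 90·9 = 1570.
Optimal plan:
  Quincy to X: 30 × 5 = 150
  Hilo to Y: 45 × 2 = 90
  Gary to X: 15 × 2 = 30
  Gary to Y: 60 × 7 = 420
  Utica to W: 5 × 3 = 15
  Utica to Y: 85 × 9 = 765
Optimal cost = 1470.
Saving = 1570 − 1470 = 100.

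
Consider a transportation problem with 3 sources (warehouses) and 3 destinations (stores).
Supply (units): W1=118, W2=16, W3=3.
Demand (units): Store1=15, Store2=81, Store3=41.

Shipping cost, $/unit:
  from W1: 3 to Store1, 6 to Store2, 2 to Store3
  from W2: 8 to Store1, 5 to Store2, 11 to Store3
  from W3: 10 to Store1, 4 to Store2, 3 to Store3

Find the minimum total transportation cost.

591

A cheapest plan:
  W1->Store1: 15 × $3 = $45
  W1->Store2: 62 × $6 = $372
  W1->Store3: 41 × $2 = $82
  W2->Store2: 16 × $5 = $80
  W3->Store2: 3 × $4 = $12
Total = 45 + 372 + 82 + 80 + 12 = $591.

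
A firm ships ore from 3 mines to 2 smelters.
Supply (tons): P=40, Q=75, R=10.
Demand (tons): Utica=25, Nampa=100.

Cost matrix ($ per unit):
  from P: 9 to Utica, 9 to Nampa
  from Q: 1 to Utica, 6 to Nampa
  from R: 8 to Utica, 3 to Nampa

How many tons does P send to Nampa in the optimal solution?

The minimum-cost plan:
  P–Nampa: 40 × $9 = $360
  Q–Utica: 25 × $1 = $25
  Q–Nampa: 50 × $6 = $300
  R–Nampa: 10 × $3 = $30
Total cost = $715.
So P→Nampa carries 40 tons.

40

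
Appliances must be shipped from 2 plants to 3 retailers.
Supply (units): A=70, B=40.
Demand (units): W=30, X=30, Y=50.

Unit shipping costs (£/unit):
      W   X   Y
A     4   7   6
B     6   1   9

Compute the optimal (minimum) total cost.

470

A cheapest plan:
  A–W: 20 × £4 = £80
  A–Y: 50 × £6 = £300
  B–W: 10 × £6 = £60
  B–X: 30 × £1 = £30
Total = 80 + 300 + 60 + 30 = £470.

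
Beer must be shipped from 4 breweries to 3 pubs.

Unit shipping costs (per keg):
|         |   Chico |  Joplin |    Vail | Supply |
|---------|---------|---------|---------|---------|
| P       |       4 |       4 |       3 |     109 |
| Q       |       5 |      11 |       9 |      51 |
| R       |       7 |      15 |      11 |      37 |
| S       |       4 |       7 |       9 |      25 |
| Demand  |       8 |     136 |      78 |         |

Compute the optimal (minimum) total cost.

One minimum-cost allocation:
  P→Joplin: 109 kegs
  Q→Joplin: 2 kegs
  Q→Vail: 49 kegs
  R→Chico: 8 kegs
  R→Vail: 29 kegs
  S→Joplin: 25 kegs
Total cost = 1449.
(Supply check: P ships 109; Q ships 51; R ships 37; S ships 25.)

1449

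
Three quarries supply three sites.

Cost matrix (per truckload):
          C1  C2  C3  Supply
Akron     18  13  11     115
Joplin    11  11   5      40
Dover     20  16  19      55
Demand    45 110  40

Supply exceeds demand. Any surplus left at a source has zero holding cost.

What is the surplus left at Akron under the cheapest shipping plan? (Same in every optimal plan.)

An optimal plan:
  Akron to C2: 110 truckloads
  Akron to C3: 5 truckloads
  Joplin to C1: 5 truckloads
  Joplin to C3: 35 truckloads
  Dover to C1: 40 truckloads
Total cost = 2515.
Akron ships 115 of its 115, leaving 0.

0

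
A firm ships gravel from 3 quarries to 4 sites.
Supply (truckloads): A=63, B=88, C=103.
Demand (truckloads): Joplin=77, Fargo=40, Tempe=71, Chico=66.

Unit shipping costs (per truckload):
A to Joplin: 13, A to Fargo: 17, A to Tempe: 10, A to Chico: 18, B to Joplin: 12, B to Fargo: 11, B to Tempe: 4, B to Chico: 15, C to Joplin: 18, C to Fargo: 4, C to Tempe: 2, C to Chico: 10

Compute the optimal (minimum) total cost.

An optimal shipping plan:
  A to Joplin: 63 truckloads
  B to Joplin: 14 truckloads
  B to Tempe: 71 truckloads
  B to Chico: 3 truckloads
  C to Fargo: 40 truckloads
  C to Chico: 63 truckloads
Total cost = 2106.
(Supply check: A ships 63; B ships 88; C ships 103.)

2106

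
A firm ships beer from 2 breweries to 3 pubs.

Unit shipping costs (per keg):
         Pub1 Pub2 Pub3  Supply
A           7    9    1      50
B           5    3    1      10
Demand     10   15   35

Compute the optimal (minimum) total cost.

An optimal shipping plan:
  A to Pub1: 10 × 7 = 70
  A to Pub2: 5 × 9 = 45
  A to Pub3: 35 × 1 = 35
  B to Pub2: 10 × 3 = 30
Total = 70 + 45 + 35 + 30 = 180.
(Supply check: A ships 50; B ships 10.)

180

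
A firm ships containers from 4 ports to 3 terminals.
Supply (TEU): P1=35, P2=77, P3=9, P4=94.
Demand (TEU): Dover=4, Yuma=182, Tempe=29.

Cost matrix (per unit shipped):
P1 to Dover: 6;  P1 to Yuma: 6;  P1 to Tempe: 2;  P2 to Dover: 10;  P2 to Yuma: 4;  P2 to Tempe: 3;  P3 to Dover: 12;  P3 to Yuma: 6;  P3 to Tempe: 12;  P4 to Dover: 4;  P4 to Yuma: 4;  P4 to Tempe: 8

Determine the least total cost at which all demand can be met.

A cheapest plan:
  P1->Yuma: 6 × 6 = 36
  P1->Tempe: 29 × 2 = 58
  P2->Yuma: 77 × 4 = 308
  P3->Yuma: 9 × 6 = 54
  P4->Dover: 4 × 4 = 16
  P4->Yuma: 90 × 4 = 360
Total = 36 + 58 + 308 + 54 + 16 + 360 = 832.

832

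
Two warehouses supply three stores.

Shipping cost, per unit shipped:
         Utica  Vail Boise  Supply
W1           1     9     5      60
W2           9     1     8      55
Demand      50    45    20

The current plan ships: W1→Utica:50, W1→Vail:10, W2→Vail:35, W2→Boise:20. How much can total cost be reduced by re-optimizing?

110

Current plan cost = 50·1 + 10·9 + 35·1 + 20·8 = 335.
Optimal plan:
  W1->Utica: 50 × 1 = 50
  W1->Boise: 10 × 5 = 50
  W2->Vail: 45 × 1 = 45
  W2->Boise: 10 × 8 = 80
Optimal cost = 225.
Saving = 335 − 225 = 110.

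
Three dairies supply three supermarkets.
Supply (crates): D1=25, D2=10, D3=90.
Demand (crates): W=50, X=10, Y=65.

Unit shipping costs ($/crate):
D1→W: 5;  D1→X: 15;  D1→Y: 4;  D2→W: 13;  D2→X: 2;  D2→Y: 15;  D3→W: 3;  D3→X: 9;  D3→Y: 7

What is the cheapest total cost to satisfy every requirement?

550

An optimal shipping plan:
  D1→Y: 25 × $4 = $100
  D2→X: 10 × $2 = $20
  D3→W: 50 × $3 = $150
  D3→Y: 40 × $7 = $280
Total = 100 + 20 + 150 + 280 = $550.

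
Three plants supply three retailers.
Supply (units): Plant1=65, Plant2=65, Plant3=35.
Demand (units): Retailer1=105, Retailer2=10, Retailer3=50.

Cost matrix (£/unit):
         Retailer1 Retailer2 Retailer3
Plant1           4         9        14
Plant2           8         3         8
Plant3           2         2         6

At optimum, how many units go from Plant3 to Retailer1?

35

The minimum-cost plan:
  Plant1->Retailer1: 65 × £4 = £260
  Plant2->Retailer1: 5 × £8 = £40
  Plant2->Retailer2: 10 × £3 = £30
  Plant2->Retailer3: 50 × £8 = £400
  Plant3->Retailer1: 35 × £2 = £70
Total cost = £800.
So Plant3→Retailer1 carries 35 units.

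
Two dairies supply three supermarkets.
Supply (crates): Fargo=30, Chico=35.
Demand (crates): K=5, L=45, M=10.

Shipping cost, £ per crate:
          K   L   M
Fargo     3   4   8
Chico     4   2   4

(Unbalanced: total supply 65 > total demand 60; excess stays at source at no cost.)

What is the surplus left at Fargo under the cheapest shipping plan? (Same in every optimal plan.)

5

Minimum-cost shipments:
  Fargo→K: 5 × £3 = £15
  Fargo→L: 20 × £4 = £80
  Chico→L: 25 × £2 = £50
  Chico→M: 10 × £4 = £40
Total cost = £185.
Fargo ships 25 of its 30, leaving 5.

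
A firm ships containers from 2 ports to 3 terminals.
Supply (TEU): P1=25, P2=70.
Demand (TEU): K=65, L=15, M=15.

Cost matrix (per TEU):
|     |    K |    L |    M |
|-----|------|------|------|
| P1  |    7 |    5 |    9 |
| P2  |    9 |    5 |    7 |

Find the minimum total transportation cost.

715

One minimum-cost allocation:
  P1->K: 25 × 7 = 175
  P2->K: 40 × 9 = 360
  P2->L: 15 × 5 = 75
  P2->M: 15 × 7 = 105
Total = 175 + 360 + 75 + 105 = 715.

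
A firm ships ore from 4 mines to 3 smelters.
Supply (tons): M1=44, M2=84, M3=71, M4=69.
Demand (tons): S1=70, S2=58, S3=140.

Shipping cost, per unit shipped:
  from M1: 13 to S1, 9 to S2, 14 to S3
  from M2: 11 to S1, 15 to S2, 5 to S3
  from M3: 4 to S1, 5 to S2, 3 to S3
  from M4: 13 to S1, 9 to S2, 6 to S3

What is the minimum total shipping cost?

1554

An optimal shipping plan:
  M1–S2: 44 × 9 = 396
  M2–S3: 84 × 5 = 420
  M3–S1: 70 × 4 = 280
  M3–S2: 1 × 5 = 5
  M4–S2: 13 × 9 = 117
  M4–S3: 56 × 6 = 336
Total = 396 + 420 + 280 + 5 + 117 + 336 = 1554.
(Supply check: M1 ships 44; M2 ships 84; M3 ships 71; M4 ships 69.)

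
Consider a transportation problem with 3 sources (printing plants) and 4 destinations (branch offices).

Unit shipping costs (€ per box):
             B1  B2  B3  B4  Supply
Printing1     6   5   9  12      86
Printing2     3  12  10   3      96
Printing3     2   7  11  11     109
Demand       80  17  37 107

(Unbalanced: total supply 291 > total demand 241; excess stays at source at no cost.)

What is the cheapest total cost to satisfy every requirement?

987

An optimal shipping plan:
  Printing1->B2: 17 × €5 = €85
  Printing1->B3: 37 × €9 = €333
  Printing2->B4: 96 × €3 = €288
  Printing3->B1: 80 × €2 = €160
  Printing3->B4: 11 × €11 = €121
Total = 85 + 333 + 288 + 160 + 121 = €987.
(Supply check: Printing1 ships 54; Printing2 ships 96; Printing3 ships 91.)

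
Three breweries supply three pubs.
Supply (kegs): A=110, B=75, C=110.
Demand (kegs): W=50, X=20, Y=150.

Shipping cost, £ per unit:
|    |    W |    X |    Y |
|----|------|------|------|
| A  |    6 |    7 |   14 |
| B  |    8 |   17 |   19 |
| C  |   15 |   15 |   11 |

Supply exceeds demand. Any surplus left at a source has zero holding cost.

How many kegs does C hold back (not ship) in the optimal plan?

0

An optimal plan:
  A->W: 50 × £6 = £300
  A->X: 20 × £7 = £140
  A->Y: 40 × £14 = £560
  C->Y: 110 × £11 = £1210
Total cost = £2210.
C ships 110 of its 110, leaving 0.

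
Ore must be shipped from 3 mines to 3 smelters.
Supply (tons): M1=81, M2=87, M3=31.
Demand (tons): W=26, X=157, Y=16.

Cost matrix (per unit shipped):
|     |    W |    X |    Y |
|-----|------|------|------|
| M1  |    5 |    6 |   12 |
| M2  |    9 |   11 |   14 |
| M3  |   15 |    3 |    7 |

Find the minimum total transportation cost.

1532

Optimal allocation:
  M1–X: 81 × 6 = 486
  M2–W: 26 × 9 = 234
  M2–X: 45 × 11 = 495
  M2–Y: 16 × 14 = 224
  M3–X: 31 × 3 = 93
Total = 486 + 234 + 495 + 224 + 93 = 1532.
(Supply check: M1 ships 81; M2 ships 87; M3 ships 31.)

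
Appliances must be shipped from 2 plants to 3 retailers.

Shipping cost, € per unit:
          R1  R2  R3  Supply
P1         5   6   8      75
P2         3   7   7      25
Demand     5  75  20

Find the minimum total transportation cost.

An optimal shipping plan:
  P1–R2: 75 × €6 = €450
  P2–R1: 5 × €3 = €15
  P2–R3: 20 × €7 = €140
Total = 450 + 15 + 140 = €605.
(Supply check: P1 ships 75; P2 ships 25.)

605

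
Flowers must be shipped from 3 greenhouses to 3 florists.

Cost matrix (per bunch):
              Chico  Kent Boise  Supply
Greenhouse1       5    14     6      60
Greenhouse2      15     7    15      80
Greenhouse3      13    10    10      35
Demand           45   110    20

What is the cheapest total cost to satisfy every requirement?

An optimal shipping plan:
  Greenhouse1→Chico: 45 × 5 = 225
  Greenhouse1→Boise: 15 × 6 = 90
  Greenhouse2→Kent: 80 × 7 = 560
  Greenhouse3→Kent: 30 × 10 = 300
  Greenhouse3→Boise: 5 × 10 = 50
Total = 225 + 90 + 560 + 300 + 50 = 1225.

1225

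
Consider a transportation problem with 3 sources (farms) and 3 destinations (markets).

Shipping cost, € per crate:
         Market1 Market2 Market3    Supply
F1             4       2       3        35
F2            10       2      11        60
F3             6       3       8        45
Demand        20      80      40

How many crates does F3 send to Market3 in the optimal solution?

The minimum-cost plan:
  F1->Market3: 35 × €3 = €105
  F2->Market2: 60 × €2 = €120
  F3->Market1: 20 × €6 = €120
  F3->Market2: 20 × €3 = €60
  F3->Market3: 5 × €8 = €40
Total cost = €445.
So F3→Market3 carries 5 crates.

5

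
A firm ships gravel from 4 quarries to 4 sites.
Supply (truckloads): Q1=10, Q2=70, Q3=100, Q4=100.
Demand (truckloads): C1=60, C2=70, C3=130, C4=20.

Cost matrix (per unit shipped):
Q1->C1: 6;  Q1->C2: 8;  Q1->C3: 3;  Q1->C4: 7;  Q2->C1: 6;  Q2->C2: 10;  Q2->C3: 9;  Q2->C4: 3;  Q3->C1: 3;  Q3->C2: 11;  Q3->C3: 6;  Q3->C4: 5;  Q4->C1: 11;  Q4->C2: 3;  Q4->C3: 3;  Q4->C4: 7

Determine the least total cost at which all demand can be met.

1260

Optimal allocation:
  Q1 to C3: 10 × 3 = 30
  Q2 to C1: 50 × 6 = 300
  Q2 to C4: 20 × 3 = 60
  Q3 to C1: 10 × 3 = 30
  Q3 to C3: 90 × 6 = 540
  Q4 to C2: 70 × 3 = 210
  Q4 to C3: 30 × 3 = 90
Total = 30 + 300 + 60 + 30 + 540 + 210 + 90 = 1260.
(Supply check: Q1 ships 10; Q2 ships 70; Q3 ships 100; Q4 ships 100.)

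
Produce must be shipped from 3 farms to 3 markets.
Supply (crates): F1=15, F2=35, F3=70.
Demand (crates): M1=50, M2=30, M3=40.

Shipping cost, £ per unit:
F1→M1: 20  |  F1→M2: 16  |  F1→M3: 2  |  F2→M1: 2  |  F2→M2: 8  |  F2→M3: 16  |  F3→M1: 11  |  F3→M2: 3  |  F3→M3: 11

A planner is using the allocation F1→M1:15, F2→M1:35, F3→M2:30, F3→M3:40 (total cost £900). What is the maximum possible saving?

Current plan cost = 15·20 + 35·2 + 30·3 + 40·11 = £900.
Optimal plan:
  F1->M3: 15 × £2 = £30
  F2->M1: 35 × £2 = £70
  F3->M1: 15 × £11 = £165
  F3->M2: 30 × £3 = £90
  F3->M3: 25 × £11 = £275
Optimal cost = £630.
Saving = 900 − 630 = £270.

270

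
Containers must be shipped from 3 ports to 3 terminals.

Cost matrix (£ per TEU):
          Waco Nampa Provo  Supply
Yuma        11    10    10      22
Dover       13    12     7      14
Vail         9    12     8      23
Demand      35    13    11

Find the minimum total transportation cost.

An optimal shipping plan:
  Yuma->Waco: 9 × £11 = £99
  Yuma->Nampa: 13 × £10 = £130
  Dover->Waco: 3 × £13 = £39
  Dover->Provo: 11 × £7 = £77
  Vail->Waco: 23 × £9 = £207
Total = 99 + 130 + 39 + 77 + 207 = £552.

552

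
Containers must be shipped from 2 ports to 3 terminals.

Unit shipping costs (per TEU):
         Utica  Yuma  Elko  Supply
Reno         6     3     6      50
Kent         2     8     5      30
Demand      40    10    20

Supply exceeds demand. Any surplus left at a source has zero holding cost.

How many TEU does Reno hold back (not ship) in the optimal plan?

10

Minimum-cost shipments:
  Reno–Utica: 10 TEU
  Reno–Yuma: 10 TEU
  Reno–Elko: 20 TEU
  Kent–Utica: 30 TEU
Total cost = 270.
Reno ships 40 of its 50, leaving 10.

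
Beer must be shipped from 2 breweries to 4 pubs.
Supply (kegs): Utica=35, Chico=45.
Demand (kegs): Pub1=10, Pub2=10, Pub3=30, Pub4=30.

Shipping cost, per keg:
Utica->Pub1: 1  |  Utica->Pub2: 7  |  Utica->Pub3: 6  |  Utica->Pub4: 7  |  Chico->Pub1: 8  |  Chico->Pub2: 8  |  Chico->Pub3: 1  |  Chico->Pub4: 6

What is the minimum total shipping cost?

305

One minimum-cost allocation:
  Utica->Pub1: 10 kegs
  Utica->Pub2: 10 kegs
  Utica->Pub4: 15 kegs
  Chico->Pub3: 30 kegs
  Chico->Pub4: 15 kegs
Total cost = 305.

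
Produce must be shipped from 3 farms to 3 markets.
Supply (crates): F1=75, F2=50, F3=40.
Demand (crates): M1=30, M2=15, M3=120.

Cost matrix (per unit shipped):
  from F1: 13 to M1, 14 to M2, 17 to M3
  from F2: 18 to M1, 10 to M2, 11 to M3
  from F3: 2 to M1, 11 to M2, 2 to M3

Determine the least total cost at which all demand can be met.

A cheapest plan:
  F1->M1: 30 × 13 = 390
  F1->M2: 15 × 14 = 210
  F1->M3: 30 × 17 = 510
  F2->M3: 50 × 11 = 550
  F3->M3: 40 × 2 = 80
Total = 390 + 210 + 510 + 550 + 80 = 1740.
(Supply check: F1 ships 75; F2 ships 50; F3 ships 40.)

1740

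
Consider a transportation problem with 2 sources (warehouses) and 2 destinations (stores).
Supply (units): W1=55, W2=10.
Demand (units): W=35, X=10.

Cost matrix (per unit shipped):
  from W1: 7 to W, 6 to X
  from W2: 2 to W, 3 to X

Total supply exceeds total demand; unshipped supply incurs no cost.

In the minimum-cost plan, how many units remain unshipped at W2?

An optimal plan:
  W1->W: 25 × 7 = 175
  W1->X: 10 × 6 = 60
  W2->W: 10 × 2 = 20
Total cost = 255.
W2 ships 10 of its 10, leaving 0.

0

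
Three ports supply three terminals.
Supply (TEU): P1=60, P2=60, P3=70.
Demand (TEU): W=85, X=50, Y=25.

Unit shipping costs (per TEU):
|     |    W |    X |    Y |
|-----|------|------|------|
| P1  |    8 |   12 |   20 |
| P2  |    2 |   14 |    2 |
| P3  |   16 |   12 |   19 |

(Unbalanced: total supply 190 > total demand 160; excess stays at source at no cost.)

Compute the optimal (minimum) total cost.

1120

Optimal allocation:
  P1→W: 50 × 8 = 400
  P1→X: 10 × 12 = 120
  P2→W: 35 × 2 = 70
  P2→Y: 25 × 2 = 50
  P3→X: 40 × 12 = 480
Total = 400 + 120 + 70 + 50 + 480 = 1120.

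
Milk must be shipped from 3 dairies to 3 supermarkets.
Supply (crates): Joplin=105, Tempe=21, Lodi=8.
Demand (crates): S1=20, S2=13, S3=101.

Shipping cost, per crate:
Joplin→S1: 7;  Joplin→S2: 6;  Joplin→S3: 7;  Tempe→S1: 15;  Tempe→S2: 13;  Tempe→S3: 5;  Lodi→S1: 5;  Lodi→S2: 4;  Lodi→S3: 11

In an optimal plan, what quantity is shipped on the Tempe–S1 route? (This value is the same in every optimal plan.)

0

Solving gives:
  Joplin→S1: 12 × 7 = 84
  Joplin→S2: 13 × 6 = 78
  Joplin→S3: 80 × 7 = 560
  Tempe→S3: 21 × 5 = 105
  Lodi→S1: 8 × 5 = 40
Total cost = 867.
The route Tempe→S1 is not used.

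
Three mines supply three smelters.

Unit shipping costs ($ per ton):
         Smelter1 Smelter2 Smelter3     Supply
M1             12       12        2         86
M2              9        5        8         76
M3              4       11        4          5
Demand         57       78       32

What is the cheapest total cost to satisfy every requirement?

A cheapest plan:
  M1→Smelter1: 52 × $12 = $624
  M1→Smelter2: 2 × $12 = $24
  M1→Smelter3: 32 × $2 = $64
  M2→Smelter2: 76 × $5 = $380
  M3→Smelter1: 5 × $4 = $20
Total = 624 + 24 + 64 + 380 + 20 = $1112.

1112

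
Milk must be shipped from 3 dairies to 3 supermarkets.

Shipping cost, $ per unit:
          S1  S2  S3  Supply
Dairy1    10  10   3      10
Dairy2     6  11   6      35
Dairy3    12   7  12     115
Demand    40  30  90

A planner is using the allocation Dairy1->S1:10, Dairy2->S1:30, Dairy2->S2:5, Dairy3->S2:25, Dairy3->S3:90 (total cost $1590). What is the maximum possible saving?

Current plan cost = 10·10 + 30·6 + 5·11 + 25·7 + 90·12 = $1590.
Optimal plan:
  Dairy1→S3: 10 crates
  Dairy2→S3: 35 crates
  Dairy3→S1: 40 crates
  Dairy3→S2: 30 crates
  Dairy3→S3: 45 crates
Optimal cost = $1470.
Saving = 1590 − 1470 = $120.

120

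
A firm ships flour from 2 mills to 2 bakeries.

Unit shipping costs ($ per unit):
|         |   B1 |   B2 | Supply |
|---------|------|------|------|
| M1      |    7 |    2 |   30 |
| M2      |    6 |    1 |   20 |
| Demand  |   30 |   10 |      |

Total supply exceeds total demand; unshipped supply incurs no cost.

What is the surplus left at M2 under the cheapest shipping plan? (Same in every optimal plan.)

An optimal plan:
  M1→B1: 10 × $7 = $70
  M1→B2: 10 × $2 = $20
  M2→B1: 20 × $6 = $120
Total cost = $210.
M2 ships 20 of its 20, leaving 0.

0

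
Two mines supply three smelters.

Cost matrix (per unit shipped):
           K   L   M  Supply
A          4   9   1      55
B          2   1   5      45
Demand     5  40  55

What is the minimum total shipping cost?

105

A cheapest plan:
  A–M: 55 × 1 = 55
  B–K: 5 × 2 = 10
  B–L: 40 × 1 = 40
Total = 55 + 10 + 40 = 105.
(Supply check: A ships 55; B ships 45.)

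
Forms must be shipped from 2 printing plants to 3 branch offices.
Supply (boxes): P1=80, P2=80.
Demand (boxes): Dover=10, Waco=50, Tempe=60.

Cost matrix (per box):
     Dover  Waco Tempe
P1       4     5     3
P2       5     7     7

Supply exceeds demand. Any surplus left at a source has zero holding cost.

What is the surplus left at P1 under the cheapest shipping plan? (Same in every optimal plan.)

Minimum-cost shipments:
  P1 to Waco: 20 × 5 = 100
  P1 to Tempe: 60 × 3 = 180
  P2 to Dover: 10 × 5 = 50
  P2 to Waco: 30 × 7 = 210
Total cost = 540.
P1 ships 80 of its 80, leaving 0.

0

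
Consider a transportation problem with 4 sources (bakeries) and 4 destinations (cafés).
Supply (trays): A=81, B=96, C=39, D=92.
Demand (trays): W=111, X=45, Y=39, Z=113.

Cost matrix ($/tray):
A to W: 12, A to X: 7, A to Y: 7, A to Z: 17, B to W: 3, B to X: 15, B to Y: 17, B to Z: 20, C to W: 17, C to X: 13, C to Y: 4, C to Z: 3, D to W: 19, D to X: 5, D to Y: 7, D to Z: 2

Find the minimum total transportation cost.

1249

Optimal allocation:
  A->W: 15 × $12 = $180
  A->X: 45 × $7 = $315
  A->Y: 21 × $7 = $147
  B->W: 96 × $3 = $288
  C->Y: 18 × $4 = $72
  C->Z: 21 × $3 = $63
  D->Z: 92 × $2 = $184
Total = 180 + 315 + 147 + 288 + 72 + 63 + 184 = $1249.
(Supply check: A ships 81; B ships 96; C ships 39; D ships 92.)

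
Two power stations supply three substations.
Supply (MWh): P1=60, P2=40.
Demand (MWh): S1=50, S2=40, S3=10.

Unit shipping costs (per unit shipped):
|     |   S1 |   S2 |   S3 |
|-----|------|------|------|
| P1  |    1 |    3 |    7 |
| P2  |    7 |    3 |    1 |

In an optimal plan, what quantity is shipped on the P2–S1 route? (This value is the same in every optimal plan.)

The minimum-cost plan:
  P1 to S1: 50 × 1 = 50
  P1 to S2: 10 × 3 = 30
  P2 to S2: 30 × 3 = 90
  P2 to S3: 10 × 1 = 10
Total cost = 180.
The route P2→S1 is not used.

0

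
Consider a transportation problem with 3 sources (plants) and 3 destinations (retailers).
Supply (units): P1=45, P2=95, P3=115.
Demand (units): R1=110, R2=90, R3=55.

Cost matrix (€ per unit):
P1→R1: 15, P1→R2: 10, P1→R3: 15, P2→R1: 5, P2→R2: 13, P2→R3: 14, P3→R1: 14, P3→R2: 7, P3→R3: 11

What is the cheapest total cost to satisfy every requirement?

One minimum-cost allocation:
  P1 to R1: 15 × €15 = €225
  P1 to R2: 30 × €10 = €300
  P2 to R1: 95 × €5 = €475
  P3 to R2: 60 × €7 = €420
  P3 to R3: 55 × €11 = €605
Total = 225 + 300 + 475 + 420 + 605 = €2025.

2025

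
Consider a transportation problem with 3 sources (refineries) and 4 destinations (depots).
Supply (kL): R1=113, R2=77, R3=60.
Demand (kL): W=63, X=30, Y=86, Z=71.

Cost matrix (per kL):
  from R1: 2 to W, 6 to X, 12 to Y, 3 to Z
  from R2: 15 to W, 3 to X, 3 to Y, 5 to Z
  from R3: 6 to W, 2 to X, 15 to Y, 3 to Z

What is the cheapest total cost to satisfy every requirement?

An optimal shipping plan:
  R1–W: 63 × 2 = 126
  R1–Y: 9 × 12 = 108
  R1–Z: 41 × 3 = 123
  R2–Y: 77 × 3 = 231
  R3–X: 30 × 2 = 60
  R3–Z: 30 × 3 = 90
Total = 126 + 108 + 123 + 231 + 60 + 90 = 738.

738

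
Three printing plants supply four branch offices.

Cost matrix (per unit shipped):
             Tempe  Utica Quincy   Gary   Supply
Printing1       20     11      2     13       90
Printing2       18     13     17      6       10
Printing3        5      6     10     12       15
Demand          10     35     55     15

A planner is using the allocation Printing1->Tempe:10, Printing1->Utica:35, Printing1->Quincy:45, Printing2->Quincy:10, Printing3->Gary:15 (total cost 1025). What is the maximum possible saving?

380

Current plan cost = 10·20 + 35·11 + 45·2 + 10·17 + 15·12 = 1025.
Optimal plan:
  Printing1–Utica: 30 × 11 = 330
  Printing1–Quincy: 55 × 2 = 110
  Printing1–Gary: 5 × 13 = 65
  Printing2–Gary: 10 × 6 = 60
  Printing3–Tempe: 10 × 5 = 50
  Printing3–Utica: 5 × 6 = 30
Optimal cost = 645.
Saving = 1025 − 645 = 380.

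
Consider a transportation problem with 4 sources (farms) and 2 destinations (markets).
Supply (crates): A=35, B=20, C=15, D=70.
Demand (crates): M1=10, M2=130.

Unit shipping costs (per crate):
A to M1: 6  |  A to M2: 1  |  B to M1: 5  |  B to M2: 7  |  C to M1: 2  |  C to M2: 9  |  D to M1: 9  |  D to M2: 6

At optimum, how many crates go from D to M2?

Solving gives:
  A->M2: 35 × 1 = 35
  B->M2: 20 × 7 = 140
  C->M1: 10 × 2 = 20
  C->M2: 5 × 9 = 45
  D->M2: 70 × 6 = 420
Total cost = 660.
So D→M2 carries 70 crates.

70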